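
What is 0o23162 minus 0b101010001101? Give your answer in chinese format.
Convert 0o23162 (octal) → 2×4096 + 3×512 + 1×64 + 6×8 + 2 = 9842 (decimal)
Convert 0b101010001101 (binary) → 2048 + 512 + 128 + 8 + 4 + 1 = 2701 (decimal)
Compute 9842 - 2701 = 7141
Convert 7141 (decimal) → 7141 = 7×1000 + 1×100 + 4×10 + 1 → 七千一百四十一 (Chinese numeral)
七千一百四十一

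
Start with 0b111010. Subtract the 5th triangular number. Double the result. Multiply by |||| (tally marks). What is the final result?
Convert 0b111010 (binary) → 32 + 16 + 8 + 2 = 58 (decimal)
Start: 58
Convert the 5th triangular number (triangular index) → 5×6/2 = 15 (decimal)
58 - 15 = 43
43 × 2 = 86
Convert |||| (tally marks) → 4 (decimal)
86 × 4 = 344
344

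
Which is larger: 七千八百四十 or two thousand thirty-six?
Convert 七千八百四十 (Chinese numeral) → 7×1000 + 8×100 + 4×10 = 7840 (decimal)
Convert two thousand thirty-six (English words) → 2×1000 + 36 = 2036 (decimal)
Compare 7840 vs 2036: larger = 7840
7840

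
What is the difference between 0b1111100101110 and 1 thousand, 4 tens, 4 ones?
Convert 0b1111100101110 (binary) → 4096 + 2048 + 1024 + 512 + 256 + 32 + 8 + 4 + 2 = 7982 (decimal)
Convert 1 thousand, 4 tens, 4 ones (place-value notation) → 1×1000 + 4×10 + 4 = 1044 (decimal)
Difference: |7982 - 1044| = 6938
6938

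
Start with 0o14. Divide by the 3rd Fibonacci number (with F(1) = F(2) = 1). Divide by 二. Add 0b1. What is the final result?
Convert 0o14 (octal) → 1×8 + 4 = 12 (decimal)
Start: 12
Convert the 3rd Fibonacci number (with F(1) = F(2) = 1) (Fibonacci index) → 1, 1, 2 → 2 (decimal)
12 ÷ 2 = 6
Convert 二 (Chinese numeral) → 2 (decimal)
6 ÷ 2 = 3
Convert 0b1 (binary) → 1 (decimal)
3 + 1 = 4
4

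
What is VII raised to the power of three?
Convert VII (Roman numeral) → 5 + 1 + 1 = 7 (decimal)
Convert three (English words) → 3 (decimal)
Compute 7 ^ 3 = 343
343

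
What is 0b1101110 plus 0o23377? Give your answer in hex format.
Convert 0b1101110 (binary) → 64 + 32 + 8 + 4 + 2 = 110 (decimal)
Convert 0o23377 (octal) → 2×4096 + 3×512 + 3×64 + 7×8 + 7 = 9983 (decimal)
Compute 110 + 9983 = 10093
Convert 10093 (decimal) → 10093 = 2×4096 + 7×256 + 6×16 + 13 → 0x276D (hexadecimal)
0x276D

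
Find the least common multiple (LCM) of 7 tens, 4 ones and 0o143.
Convert 7 tens, 4 ones (place-value notation) → 7×10 + 4 = 74 (decimal)
Convert 0o143 (octal) → 1×64 + 4×8 + 3 = 99 (decimal)
Compute lcm(74, 99) = 7326
7326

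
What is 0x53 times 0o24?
Convert 0x53 (hexadecimal) → 5×16 + 3 = 83 (decimal)
Convert 0o24 (octal) → 2×8 + 4 = 20 (decimal)
Compute 83 × 20 = 1660
1660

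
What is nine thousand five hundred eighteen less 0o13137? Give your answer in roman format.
Convert nine thousand five hundred eighteen (English words) → 9×1000 + 5×100 + 18 = 9518 (decimal)
Convert 0o13137 (octal) → 1×4096 + 3×512 + 1×64 + 3×8 + 7 = 5727 (decimal)
Compute 9518 - 5727 = 3791
Convert 3791 (decimal) → 3791 = 1000 + 1000 + 1000 + 500 + 100 + 100 + 90 + 1 → MMMDCCXCI (Roman numeral)
MMMDCCXCI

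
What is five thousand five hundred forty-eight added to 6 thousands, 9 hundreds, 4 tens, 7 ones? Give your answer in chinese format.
Convert five thousand five hundred forty-eight (English words) → 5×1000 + 5×100 + 48 = 5548 (decimal)
Convert 6 thousands, 9 hundreds, 4 tens, 7 ones (place-value notation) → 6×1000 + 9×100 + 4×10 + 7 = 6947 (decimal)
Compute 5548 + 6947 = 12495
Convert 12495 (decimal) → 12495 = 1×10000 + 2×1000 + 4×100 + 9×10 + 5 → 一万二千四百九十五 (Chinese numeral)
一万二千四百九十五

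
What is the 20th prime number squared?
The 20th prime number = 71
Compute 71² = 71 × 71 = 5041
5041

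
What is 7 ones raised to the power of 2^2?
Convert 7 ones (place-value notation) → 7 (decimal)
Convert 2^2 (power) → 4 (decimal)
Compute 7 ^ 4 = 2401
2401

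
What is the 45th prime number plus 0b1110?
The 45th prime number = 197
Convert 0b1110 (binary) → 8 + 4 + 2 = 14 (decimal)
Compute 197 + 14 = 211
211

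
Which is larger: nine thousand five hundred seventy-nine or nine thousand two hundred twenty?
Convert nine thousand five hundred seventy-nine (English words) → 9×1000 + 5×100 + 79 = 9579 (decimal)
Convert nine thousand two hundred twenty (English words) → 9×1000 + 2×100 + 20 = 9220 (decimal)
Compare 9579 vs 9220: larger = 9579
9579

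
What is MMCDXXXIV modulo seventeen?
Convert MMCDXXXIV (Roman numeral) → 1000 + 1000 + 400 + 10 + 10 + 10 + 4 = 2434 (decimal)
Convert seventeen (English words) → 17 (decimal)
Compute 2434 mod 17 = 3
3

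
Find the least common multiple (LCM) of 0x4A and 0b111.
Convert 0x4A (hexadecimal) → 4×16 + 10 = 74 (decimal)
Convert 0b111 (binary) → 4 + 2 + 1 = 7 (decimal)
Compute lcm(74, 7) = 518
518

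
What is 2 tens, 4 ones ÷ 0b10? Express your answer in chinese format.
Convert 2 tens, 4 ones (place-value notation) → 2×10 + 4 = 24 (decimal)
Convert 0b10 (binary) → 2 (decimal)
Compute 24 ÷ 2 = 12
Convert 12 (decimal) → 12 = 1×10 + 2 → 十二 (Chinese numeral)
十二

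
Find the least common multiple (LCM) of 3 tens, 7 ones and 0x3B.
Convert 3 tens, 7 ones (place-value notation) → 3×10 + 7 = 37 (decimal)
Convert 0x3B (hexadecimal) → 3×16 + 11 = 59 (decimal)
Compute lcm(37, 59) = 2183
2183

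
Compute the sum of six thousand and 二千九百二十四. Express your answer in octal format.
Convert six thousand (English words) → 6×1000 = 6000 (decimal)
Convert 二千九百二十四 (Chinese numeral) → 2×1000 + 9×100 + 2×10 + 4 = 2924 (decimal)
Compute 6000 + 2924 = 8924
Convert 8924 (decimal) → 8924 = 2×4096 + 1×512 + 3×64 + 3×8 + 4 → 0o21334 (octal)
0o21334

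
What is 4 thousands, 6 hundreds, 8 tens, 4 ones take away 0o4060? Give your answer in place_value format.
Convert 4 thousands, 6 hundreds, 8 tens, 4 ones (place-value notation) → 4×1000 + 6×100 + 8×10 + 4 = 4684 (decimal)
Convert 0o4060 (octal) → 4×512 + 6×8 = 2096 (decimal)
Compute 4684 - 2096 = 2588
Convert 2588 (decimal) → 2588 = 2×1000 + 5×100 + 8×10 + 8 → 2 thousands, 5 hundreds, 8 tens, 8 ones (place-value notation)
2 thousands, 5 hundreds, 8 tens, 8 ones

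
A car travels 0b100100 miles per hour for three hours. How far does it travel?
Convert 0b100100 (binary) → 32 + 4 = 36 (decimal)
Convert three (English words) → 3 (decimal)
Compute 36 × 3 = 108
108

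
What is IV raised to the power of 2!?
Convert IV (Roman numeral) → 4 (decimal)
Convert 2! (factorial) → 2 (decimal)
Compute 4 ^ 2 = 16
16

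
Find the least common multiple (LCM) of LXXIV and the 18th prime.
Convert LXXIV (Roman numeral) → 50 + 10 + 10 + 4 = 74 (decimal)
Convert the 18th prime (prime index) → 61 (decimal)
Compute lcm(74, 61) = 4514
4514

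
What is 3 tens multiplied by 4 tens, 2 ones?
Convert 3 tens (place-value notation) → 3×10 = 30 (decimal)
Convert 4 tens, 2 ones (place-value notation) → 4×10 + 2 = 42 (decimal)
Compute 30 × 42 = 1260
1260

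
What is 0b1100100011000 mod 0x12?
Convert 0b1100100011000 (binary) → 4096 + 2048 + 256 + 16 + 8 = 6424 (decimal)
Convert 0x12 (hexadecimal) → 1×16 + 2 = 18 (decimal)
Compute 6424 mod 18 = 16
16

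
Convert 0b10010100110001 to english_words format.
Convert 0b10010100110001 (binary) → 8192 + 1024 + 256 + 32 + 16 + 1 = 9521 (decimal)
Convert 9521 (decimal) → 9521 = 9×1000 + 5×100 + 21 → nine thousand five hundred twenty-one (English words)
nine thousand five hundred twenty-one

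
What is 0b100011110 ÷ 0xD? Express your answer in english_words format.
Convert 0b100011110 (binary) → 256 + 16 + 8 + 4 + 2 = 286 (decimal)
Convert 0xD (hexadecimal) → 13 (decimal)
Compute 286 ÷ 13 = 22
Convert 22 (decimal) → twenty-two (English words)
twenty-two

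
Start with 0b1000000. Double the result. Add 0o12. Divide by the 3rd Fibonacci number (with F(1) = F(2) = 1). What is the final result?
Convert 0b1000000 (binary) → 64 (decimal)
Start: 64
64 × 2 = 128
Convert 0o12 (octal) → 1×8 + 2 = 10 (decimal)
128 + 10 = 138
Convert the 3rd Fibonacci number (with F(1) = F(2) = 1) (Fibonacci index) → 1, 1, 2 → 2 (decimal)
138 ÷ 2 = 69
69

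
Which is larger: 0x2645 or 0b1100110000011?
Convert 0x2645 (hexadecimal) → 2×4096 + 6×256 + 4×16 + 5 = 9797 (decimal)
Convert 0b1100110000011 (binary) → 4096 + 2048 + 256 + 128 + 2 + 1 = 6531 (decimal)
Compare 9797 vs 6531: larger = 9797
9797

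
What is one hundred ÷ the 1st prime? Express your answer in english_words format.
Convert one hundred (English words) → 1×100 = 100 (decimal)
Convert the 1st prime (prime index) → 2 (decimal)
Compute 100 ÷ 2 = 50
Convert 50 (decimal) → fifty (English words)
fifty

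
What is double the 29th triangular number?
The 29th triangular number = 29×30/2 = 435
Compute 435 × 2 = 870
870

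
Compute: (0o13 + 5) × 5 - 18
Convert 0o13 (octal) → 1×8 + 3 = 11 (decimal)
Expression in decimal: (11 + 5) × 5 - 18
Parentheses first: 11 + 5 = 16
Multiply: 16 × 5 = 80
Subtract: 80 - 18 = 62
62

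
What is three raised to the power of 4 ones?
Convert three (English words) → 3 (decimal)
Convert 4 ones (place-value notation) → 4 (decimal)
Compute 3 ^ 4 = 81
81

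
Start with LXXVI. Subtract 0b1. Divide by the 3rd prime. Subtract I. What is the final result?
Convert LXXVI (Roman numeral) → 50 + 10 + 10 + 5 + 1 = 76 (decimal)
Start: 76
Convert 0b1 (binary) → 1 (decimal)
76 - 1 = 75
Convert the 3rd prime (prime index) → 5 (decimal)
75 ÷ 5 = 15
Convert I (Roman numeral) → 1 (decimal)
15 - 1 = 14
14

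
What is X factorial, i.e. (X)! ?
Convert X (Roman numeral) → 10 (decimal)
Compute 10! = 3628800
3628800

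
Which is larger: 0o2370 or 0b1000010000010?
Convert 0o2370 (octal) → 2×512 + 3×64 + 7×8 = 1272 (decimal)
Convert 0b1000010000010 (binary) → 4096 + 128 + 2 = 4226 (decimal)
Compare 1272 vs 4226: larger = 4226
4226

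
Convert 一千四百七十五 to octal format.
Convert 一千四百七十五 (Chinese numeral) → 1×1000 + 4×100 + 7×10 + 5 = 1475 (decimal)
Convert 1475 (decimal) → 1475 = 2×512 + 7×64 + 3 → 0o2703 (octal)
0o2703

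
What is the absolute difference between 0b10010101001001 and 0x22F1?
Convert 0b10010101001001 (binary) → 8192 + 1024 + 256 + 64 + 8 + 1 = 9545 (decimal)
Convert 0x22F1 (hexadecimal) → 2×4096 + 2×256 + 15×16 + 1 = 8945 (decimal)
Compute |9545 - 8945| = 600
600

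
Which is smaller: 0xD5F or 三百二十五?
Convert 0xD5F (hexadecimal) → 13×256 + 5×16 + 15 = 3423 (decimal)
Convert 三百二十五 (Chinese numeral) → 3×100 + 2×10 + 5 = 325 (decimal)
Compare 3423 vs 325: smaller = 325
325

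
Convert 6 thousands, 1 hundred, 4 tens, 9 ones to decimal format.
Convert 6 thousands, 1 hundred, 4 tens, 9 ones (place-value notation) → 6×1000 + 1×100 + 4×10 + 9 = 6149 (decimal)
6149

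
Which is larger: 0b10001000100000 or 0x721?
Convert 0b10001000100000 (binary) → 8192 + 512 + 32 = 8736 (decimal)
Convert 0x721 (hexadecimal) → 7×256 + 2×16 + 1 = 1825 (decimal)
Compare 8736 vs 1825: larger = 8736
8736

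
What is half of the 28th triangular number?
The 28th triangular number = 28×29/2 = 406
Compute 406 ÷ 2 = 203
203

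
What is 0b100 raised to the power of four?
Convert 0b100 (binary) → 4 (decimal)
Convert four (English words) → 4 (decimal)
Compute 4 ^ 4 = 256
256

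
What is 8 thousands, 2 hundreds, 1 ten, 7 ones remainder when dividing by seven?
Convert 8 thousands, 2 hundreds, 1 ten, 7 ones (place-value notation) → 8×1000 + 2×100 + 1×10 + 7 = 8217 (decimal)
Convert seven (English words) → 7 (decimal)
Compute 8217 mod 7 = 6
6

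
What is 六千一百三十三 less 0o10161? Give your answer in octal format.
Convert 六千一百三十三 (Chinese numeral) → 6×1000 + 1×100 + 3×10 + 3 = 6133 (decimal)
Convert 0o10161 (octal) → 1×4096 + 1×64 + 6×8 + 1 = 4209 (decimal)
Compute 6133 - 4209 = 1924
Convert 1924 (decimal) → 1924 = 3×512 + 6×64 + 4 → 0o3604 (octal)
0o3604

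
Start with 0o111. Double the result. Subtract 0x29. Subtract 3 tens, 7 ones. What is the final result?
Convert 0o111 (octal) → 1×64 + 1×8 + 1 = 73 (decimal)
Start: 73
73 × 2 = 146
Convert 0x29 (hexadecimal) → 2×16 + 9 = 41 (decimal)
146 - 41 = 105
Convert 3 tens, 7 ones (place-value notation) → 3×10 + 7 = 37 (decimal)
105 - 37 = 68
68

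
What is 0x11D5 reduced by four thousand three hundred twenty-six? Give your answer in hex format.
Convert 0x11D5 (hexadecimal) → 1×4096 + 1×256 + 13×16 + 5 = 4565 (decimal)
Convert four thousand three hundred twenty-six (English words) → 4×1000 + 3×100 + 26 = 4326 (decimal)
Compute 4565 - 4326 = 239
Convert 239 (decimal) → 239 = 14×16 + 15 → 0xEF (hexadecimal)
0xEF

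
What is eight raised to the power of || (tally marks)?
Convert eight (English words) → 8 (decimal)
Convert || (tally marks) → 2 (decimal)
Compute 8 ^ 2 = 64
64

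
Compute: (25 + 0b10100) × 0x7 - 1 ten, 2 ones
Convert 0b10100 (binary) → 16 + 4 = 20 (decimal)
Convert 0x7 (hexadecimal) → 7 (decimal)
Convert 1 ten, 2 ones (place-value notation) → 1×10 + 2 = 12 (decimal)
Expression in decimal: (25 + 20) × 7 - 12
Parentheses first: 25 + 20 = 45
Multiply: 45 × 7 = 315
Subtract: 315 - 12 = 303
303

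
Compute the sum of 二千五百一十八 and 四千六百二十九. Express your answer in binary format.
Convert 二千五百一十八 (Chinese numeral) → 2×1000 + 5×100 + 1×10 + 8 = 2518 (decimal)
Convert 四千六百二十九 (Chinese numeral) → 4×1000 + 6×100 + 2×10 + 9 = 4629 (decimal)
Compute 2518 + 4629 = 7147
Convert 7147 (decimal) → 7147 = 4096 + 2048 + 512 + 256 + 128 + 64 + 32 + 8 + 2 + 1 → 0b1101111101011 (binary)
0b1101111101011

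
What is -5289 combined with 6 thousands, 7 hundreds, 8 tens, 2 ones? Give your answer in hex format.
Convert 6 thousands, 7 hundreds, 8 tens, 2 ones (place-value notation) → 6×1000 + 7×100 + 8×10 + 2 = 6782 (decimal)
Compute -5289 + 6782 = 1493
Convert 1493 (decimal) → 1493 = 5×256 + 13×16 + 5 → 0x5D5 (hexadecimal)
0x5D5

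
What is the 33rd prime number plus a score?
The 33rd prime number = 137
Convert a score (colloquial) → 20 (decimal)
Compute 137 + 20 = 157
157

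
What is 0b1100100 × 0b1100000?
Convert 0b1100100 (binary) → 64 + 32 + 4 = 100 (decimal)
Convert 0b1100000 (binary) → 64 + 32 = 96 (decimal)
Compute 100 × 96 = 9600
9600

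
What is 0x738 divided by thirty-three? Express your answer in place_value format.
Convert 0x738 (hexadecimal) → 7×256 + 3×16 + 8 = 1848 (decimal)
Convert thirty-three (English words) → 33 (decimal)
Compute 1848 ÷ 33 = 56
Convert 56 (decimal) → 56 = 5×10 + 6 → 5 tens, 6 ones (place-value notation)
5 tens, 6 ones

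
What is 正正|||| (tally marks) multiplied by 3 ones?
Convert 正正|||| (tally marks) → 5 + 5 + 4 = 14 (decimal)
Convert 3 ones (place-value notation) → 3 (decimal)
Compute 14 × 3 = 42
42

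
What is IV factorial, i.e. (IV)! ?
Convert IV (Roman numeral) → 4 (decimal)
Compute 4! = 24
24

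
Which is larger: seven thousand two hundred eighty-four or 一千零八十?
Convert seven thousand two hundred eighty-four (English words) → 7×1000 + 2×100 + 84 = 7284 (decimal)
Convert 一千零八十 (Chinese numeral) → 1×1000 + 8×10 = 1080 (decimal)
Compare 7284 vs 1080: larger = 7284
7284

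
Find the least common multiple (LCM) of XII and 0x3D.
Convert XII (Roman numeral) → 10 + 1 + 1 = 12 (decimal)
Convert 0x3D (hexadecimal) → 3×16 + 13 = 61 (decimal)
Compute lcm(12, 61) = 732
732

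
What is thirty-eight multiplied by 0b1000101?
Convert thirty-eight (English words) → 38 (decimal)
Convert 0b1000101 (binary) → 64 + 4 + 1 = 69 (decimal)
Compute 38 × 69 = 2622
2622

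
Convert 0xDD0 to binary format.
Convert 0xDD0 (hexadecimal) → 13×256 + 13×16 = 3536 (decimal)
Convert 3536 (decimal) → 3536 = 2048 + 1024 + 256 + 128 + 64 + 16 → 0b110111010000 (binary)
0b110111010000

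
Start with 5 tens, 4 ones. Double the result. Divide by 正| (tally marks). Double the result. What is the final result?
Convert 5 tens, 4 ones (place-value notation) → 5×10 + 4 = 54 (decimal)
Start: 54
54 × 2 = 108
Convert 正| (tally marks) → 5 + 1 = 6 (decimal)
108 ÷ 6 = 18
18 × 2 = 36
36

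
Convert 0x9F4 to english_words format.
Convert 0x9F4 (hexadecimal) → 9×256 + 15×16 + 4 = 2548 (decimal)
Convert 2548 (decimal) → 2548 = 2×1000 + 5×100 + 48 → two thousand five hundred forty-eight (English words)
two thousand five hundred forty-eight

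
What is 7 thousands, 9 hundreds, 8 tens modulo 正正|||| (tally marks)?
Convert 7 thousands, 9 hundreds, 8 tens (place-value notation) → 7×1000 + 9×100 + 8×10 = 7980 (decimal)
Convert 正正|||| (tally marks) → 5 + 5 + 4 = 14 (decimal)
Compute 7980 mod 14 = 0
0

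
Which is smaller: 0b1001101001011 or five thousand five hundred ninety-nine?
Convert 0b1001101001011 (binary) → 4096 + 512 + 256 + 64 + 8 + 2 + 1 = 4939 (decimal)
Convert five thousand five hundred ninety-nine (English words) → 5×1000 + 5×100 + 99 = 5599 (decimal)
Compare 4939 vs 5599: smaller = 4939
4939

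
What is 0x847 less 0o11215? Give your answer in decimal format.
Convert 0x847 (hexadecimal) → 8×256 + 4×16 + 7 = 2119 (decimal)
Convert 0o11215 (octal) → 1×4096 + 1×512 + 2×64 + 1×8 + 5 = 4749 (decimal)
Compute 2119 - 4749 = -2630
-2630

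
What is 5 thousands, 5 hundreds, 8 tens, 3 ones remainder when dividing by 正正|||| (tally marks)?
Convert 5 thousands, 5 hundreds, 8 tens, 3 ones (place-value notation) → 5×1000 + 5×100 + 8×10 + 3 = 5583 (decimal)
Convert 正正|||| (tally marks) → 5 + 5 + 4 = 14 (decimal)
Compute 5583 mod 14 = 11
11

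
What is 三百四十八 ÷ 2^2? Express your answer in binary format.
Convert 三百四十八 (Chinese numeral) → 3×100 + 4×10 + 8 = 348 (decimal)
Convert 2^2 (power) → 4 (decimal)
Compute 348 ÷ 4 = 87
Convert 87 (decimal) → 87 = 64 + 16 + 4 + 2 + 1 → 0b1010111 (binary)
0b1010111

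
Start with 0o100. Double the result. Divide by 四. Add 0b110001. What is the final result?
Convert 0o100 (octal) → 1×64 = 64 (decimal)
Start: 64
64 × 2 = 128
Convert 四 (Chinese numeral) → 4 (decimal)
128 ÷ 4 = 32
Convert 0b110001 (binary) → 32 + 16 + 1 = 49 (decimal)
32 + 49 = 81
81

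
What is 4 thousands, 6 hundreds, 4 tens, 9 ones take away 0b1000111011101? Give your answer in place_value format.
Convert 4 thousands, 6 hundreds, 4 tens, 9 ones (place-value notation) → 4×1000 + 6×100 + 4×10 + 9 = 4649 (decimal)
Convert 0b1000111011101 (binary) → 4096 + 256 + 128 + 64 + 16 + 8 + 4 + 1 = 4573 (decimal)
Compute 4649 - 4573 = 76
Convert 76 (decimal) → 76 = 7×10 + 6 → 7 tens, 6 ones (place-value notation)
7 tens, 6 ones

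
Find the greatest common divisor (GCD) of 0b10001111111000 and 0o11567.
Convert 0b10001111111000 (binary) → 8192 + 512 + 256 + 128 + 64 + 32 + 16 + 8 = 9208 (decimal)
Convert 0o11567 (octal) → 1×4096 + 1×512 + 5×64 + 6×8 + 7 = 4983 (decimal)
Compute gcd(9208, 4983) = 1
1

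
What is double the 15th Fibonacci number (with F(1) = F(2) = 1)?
The 15th Fibonacci number (with F(1) = F(2) = 1): 1, 1, 2, 3, 5, 8, 13, 21, 34, 55, 89, 144, 233, 377, 610 → 610
Compute 610 × 2 = 1220
1220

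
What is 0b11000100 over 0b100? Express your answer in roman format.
Convert 0b11000100 (binary) → 128 + 64 + 4 = 196 (decimal)
Convert 0b100 (binary) → 4 (decimal)
Compute 196 ÷ 4 = 49
Convert 49 (decimal) → 49 = 40 + 9 → XLIX (Roman numeral)
XLIX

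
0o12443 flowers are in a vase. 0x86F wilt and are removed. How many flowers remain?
Convert 0o12443 (octal) → 1×4096 + 2×512 + 4×64 + 4×8 + 3 = 5411 (decimal)
Convert 0x86F (hexadecimal) → 8×256 + 6×16 + 15 = 2159 (decimal)
Compute 5411 - 2159 = 3252
3252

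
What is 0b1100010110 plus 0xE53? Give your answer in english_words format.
Convert 0b1100010110 (binary) → 512 + 256 + 16 + 4 + 2 = 790 (decimal)
Convert 0xE53 (hexadecimal) → 14×256 + 5×16 + 3 = 3667 (decimal)
Compute 790 + 3667 = 4457
Convert 4457 (decimal) → 4457 = 4×1000 + 4×100 + 57 → four thousand four hundred fifty-seven (English words)
four thousand four hundred fifty-seven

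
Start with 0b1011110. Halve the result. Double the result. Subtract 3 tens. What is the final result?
Convert 0b1011110 (binary) → 64 + 16 + 8 + 4 + 2 = 94 (decimal)
Start: 94
94 ÷ 2 = 47
47 × 2 = 94
Convert 3 tens (place-value notation) → 3×10 = 30 (decimal)
94 - 30 = 64
64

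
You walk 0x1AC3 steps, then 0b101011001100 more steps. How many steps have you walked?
Convert 0x1AC3 (hexadecimal) → 1×4096 + 10×256 + 12×16 + 3 = 6851 (decimal)
Convert 0b101011001100 (binary) → 2048 + 512 + 128 + 64 + 8 + 4 = 2764 (decimal)
Compute 6851 + 2764 = 9615
9615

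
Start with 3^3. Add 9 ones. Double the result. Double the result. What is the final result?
Convert 3^3 (power) → 27 (decimal)
Start: 27
Convert 9 ones (place-value notation) → 9 (decimal)
27 + 9 = 36
36 × 2 = 72
72 × 2 = 144
144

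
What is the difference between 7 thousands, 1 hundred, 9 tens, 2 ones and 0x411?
Convert 7 thousands, 1 hundred, 9 tens, 2 ones (place-value notation) → 7×1000 + 1×100 + 9×10 + 2 = 7192 (decimal)
Convert 0x411 (hexadecimal) → 4×256 + 1×16 + 1 = 1041 (decimal)
Difference: |7192 - 1041| = 6151
6151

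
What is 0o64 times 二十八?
Convert 0o64 (octal) → 6×8 + 4 = 52 (decimal)
Convert 二十八 (Chinese numeral) → 2×10 + 8 = 28 (decimal)
Compute 52 × 28 = 1456
1456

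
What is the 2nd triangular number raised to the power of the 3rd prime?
Convert the 2nd triangular number (triangular index) → 2×3/2 = 3 (decimal)
Convert the 3rd prime (prime index) → 5 (decimal)
Compute 3 ^ 5 = 243
243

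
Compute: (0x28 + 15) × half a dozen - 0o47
Convert 0x28 (hexadecimal) → 2×16 + 8 = 40 (decimal)
Convert half a dozen (colloquial) → 6 (decimal)
Convert 0o47 (octal) → 4×8 + 7 = 39 (decimal)
Expression in decimal: (40 + 15) × 6 - 39
Parentheses first: 40 + 15 = 55
Multiply: 55 × 6 = 330
Subtract: 330 - 39 = 291
291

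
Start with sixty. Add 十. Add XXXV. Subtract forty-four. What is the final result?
Convert sixty (English words) → 60 (decimal)
Start: 60
Convert 十 (Chinese numeral) → 1×10 = 10 (decimal)
60 + 10 = 70
Convert XXXV (Roman numeral) → 10 + 10 + 10 + 5 = 35 (decimal)
70 + 35 = 105
Convert forty-four (English words) → 44 (decimal)
105 - 44 = 61
61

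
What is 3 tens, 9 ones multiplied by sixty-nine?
Convert 3 tens, 9 ones (place-value notation) → 3×10 + 9 = 39 (decimal)
Convert sixty-nine (English words) → 69 (decimal)
Compute 39 × 69 = 2691
2691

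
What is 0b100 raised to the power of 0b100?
Convert 0b100 (binary) → 4 (decimal)
Convert 0b100 (binary) → 4 (decimal)
Compute 4 ^ 4 = 256
256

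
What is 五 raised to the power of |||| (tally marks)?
Convert 五 (Chinese numeral) → 5 (decimal)
Convert |||| (tally marks) → 4 (decimal)
Compute 5 ^ 4 = 625
625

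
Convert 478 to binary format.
Convert 478 (decimal) → 478 = 256 + 128 + 64 + 16 + 8 + 4 + 2 → 0b111011110 (binary)
0b111011110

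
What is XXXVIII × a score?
Convert XXXVIII (Roman numeral) → 10 + 10 + 10 + 5 + 1 + 1 + 1 = 38 (decimal)
Convert a score (colloquial) → 20 (decimal)
Compute 38 × 20 = 760
760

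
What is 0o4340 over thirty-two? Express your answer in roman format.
Convert 0o4340 (octal) → 4×512 + 3×64 + 4×8 = 2272 (decimal)
Convert thirty-two (English words) → 32 (decimal)
Compute 2272 ÷ 32 = 71
Convert 71 (decimal) → 71 = 50 + 10 + 10 + 1 → LXXI (Roman numeral)
LXXI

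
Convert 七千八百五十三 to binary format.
Convert 七千八百五十三 (Chinese numeral) → 7×1000 + 8×100 + 5×10 + 3 = 7853 (decimal)
Convert 7853 (decimal) → 7853 = 4096 + 2048 + 1024 + 512 + 128 + 32 + 8 + 4 + 1 → 0b1111010101101 (binary)
0b1111010101101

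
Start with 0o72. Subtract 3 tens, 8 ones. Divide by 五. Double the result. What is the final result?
Convert 0o72 (octal) → 7×8 + 2 = 58 (decimal)
Start: 58
Convert 3 tens, 8 ones (place-value notation) → 3×10 + 8 = 38 (decimal)
58 - 38 = 20
Convert 五 (Chinese numeral) → 5 (decimal)
20 ÷ 5 = 4
4 × 2 = 8
8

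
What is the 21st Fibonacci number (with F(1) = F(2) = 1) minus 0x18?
The 21st Fibonacci number (with F(1) = F(2) = 1) = 10946
Convert 0x18 (hexadecimal) → 1×16 + 8 = 24 (decimal)
Compute 10946 - 24 = 10922
10922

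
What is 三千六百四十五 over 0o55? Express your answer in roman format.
Convert 三千六百四十五 (Chinese numeral) → 3×1000 + 6×100 + 4×10 + 5 = 3645 (decimal)
Convert 0o55 (octal) → 5×8 + 5 = 45 (decimal)
Compute 3645 ÷ 45 = 81
Convert 81 (decimal) → 81 = 50 + 10 + 10 + 10 + 1 → LXXXI (Roman numeral)
LXXXI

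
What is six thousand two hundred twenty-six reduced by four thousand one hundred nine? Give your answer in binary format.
Convert six thousand two hundred twenty-six (English words) → 6×1000 + 2×100 + 26 = 6226 (decimal)
Convert four thousand one hundred nine (English words) → 4×1000 + 1×100 + 9 = 4109 (decimal)
Compute 6226 - 4109 = 2117
Convert 2117 (decimal) → 2117 = 2048 + 64 + 4 + 1 → 0b100001000101 (binary)
0b100001000101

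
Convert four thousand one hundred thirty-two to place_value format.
Convert four thousand one hundred thirty-two (English words) → 4×1000 + 1×100 + 32 = 4132 (decimal)
Convert 4132 (decimal) → 4132 = 4×1000 + 1×100 + 3×10 + 2 → 4 thousands, 1 hundred, 3 tens, 2 ones (place-value notation)
4 thousands, 1 hundred, 3 tens, 2 ones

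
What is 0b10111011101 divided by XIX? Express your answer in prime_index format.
Convert 0b10111011101 (binary) → 1024 + 256 + 128 + 64 + 16 + 8 + 4 + 1 = 1501 (decimal)
Convert XIX (Roman numeral) → 10 + 9 = 19 (decimal)
Compute 1501 ÷ 19 = 79
Convert 79 (decimal) → the 22nd prime (prime index)
the 22nd prime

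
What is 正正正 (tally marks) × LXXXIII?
Convert 正正正 (tally marks) → 5 + 5 + 5 = 15 (decimal)
Convert LXXXIII (Roman numeral) → 50 + 10 + 10 + 10 + 1 + 1 + 1 = 83 (decimal)
Compute 15 × 83 = 1245
1245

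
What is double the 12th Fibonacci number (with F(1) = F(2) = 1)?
The 12th Fibonacci number (with F(1) = F(2) = 1): 1, 1, 2, 3, 5, 8, 13, 21, 34, 55, 89, 144 → 144
Compute 144 × 2 = 288
288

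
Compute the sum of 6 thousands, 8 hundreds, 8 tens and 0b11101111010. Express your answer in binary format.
Convert 6 thousands, 8 hundreds, 8 tens (place-value notation) → 6×1000 + 8×100 + 8×10 = 6880 (decimal)
Convert 0b11101111010 (binary) → 1024 + 512 + 256 + 64 + 32 + 16 + 8 + 2 = 1914 (decimal)
Compute 6880 + 1914 = 8794
Convert 8794 (decimal) → 8794 = 8192 + 512 + 64 + 16 + 8 + 2 → 0b10001001011010 (binary)
0b10001001011010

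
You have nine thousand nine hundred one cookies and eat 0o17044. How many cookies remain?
Convert nine thousand nine hundred one (English words) → 9×1000 + 9×100 + 1 = 9901 (decimal)
Convert 0o17044 (octal) → 1×4096 + 7×512 + 4×8 + 4 = 7716 (decimal)
Compute 9901 - 7716 = 2185
2185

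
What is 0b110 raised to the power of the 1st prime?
Convert 0b110 (binary) → 4 + 2 = 6 (decimal)
Convert the 1st prime (prime index) → 2 (decimal)
Compute 6 ^ 2 = 36
36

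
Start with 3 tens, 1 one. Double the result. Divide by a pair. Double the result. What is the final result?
Convert 3 tens, 1 one (place-value notation) → 3×10 + 1 = 31 (decimal)
Start: 31
31 × 2 = 62
Convert a pair (colloquial) → 2 (decimal)
62 ÷ 2 = 31
31 × 2 = 62
62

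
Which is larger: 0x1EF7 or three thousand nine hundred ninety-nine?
Convert 0x1EF7 (hexadecimal) → 1×4096 + 14×256 + 15×16 + 7 = 7927 (decimal)
Convert three thousand nine hundred ninety-nine (English words) → 3×1000 + 9×100 + 99 = 3999 (decimal)
Compare 7927 vs 3999: larger = 7927
7927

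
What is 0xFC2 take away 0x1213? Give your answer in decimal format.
Convert 0xFC2 (hexadecimal) → 15×256 + 12×16 + 2 = 4034 (decimal)
Convert 0x1213 (hexadecimal) → 1×4096 + 2×256 + 1×16 + 3 = 4627 (decimal)
Compute 4034 - 4627 = -593
-593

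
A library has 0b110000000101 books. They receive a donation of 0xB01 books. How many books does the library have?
Convert 0b110000000101 (binary) → 2048 + 1024 + 4 + 1 = 3077 (decimal)
Convert 0xB01 (hexadecimal) → 11×256 + 1 = 2817 (decimal)
Compute 3077 + 2817 = 5894
5894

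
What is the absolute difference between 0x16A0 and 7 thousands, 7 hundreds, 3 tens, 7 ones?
Convert 0x16A0 (hexadecimal) → 1×4096 + 6×256 + 10×16 = 5792 (decimal)
Convert 7 thousands, 7 hundreds, 3 tens, 7 ones (place-value notation) → 7×1000 + 7×100 + 3×10 + 7 = 7737 (decimal)
Compute |5792 - 7737| = 1945
1945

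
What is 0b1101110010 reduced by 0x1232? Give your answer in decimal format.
Convert 0b1101110010 (binary) → 512 + 256 + 64 + 32 + 16 + 2 = 882 (decimal)
Convert 0x1232 (hexadecimal) → 1×4096 + 2×256 + 3×16 + 2 = 4658 (decimal)
Compute 882 - 4658 = -3776
-3776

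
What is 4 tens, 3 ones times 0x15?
Convert 4 tens, 3 ones (place-value notation) → 4×10 + 3 = 43 (decimal)
Convert 0x15 (hexadecimal) → 1×16 + 5 = 21 (decimal)
Compute 43 × 21 = 903
903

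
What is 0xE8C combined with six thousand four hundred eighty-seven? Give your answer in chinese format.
Convert 0xE8C (hexadecimal) → 14×256 + 8×16 + 12 = 3724 (decimal)
Convert six thousand four hundred eighty-seven (English words) → 6×1000 + 4×100 + 87 = 6487 (decimal)
Compute 3724 + 6487 = 10211
Convert 10211 (decimal) → 10211 = 1×10000 + 2×100 + 1×10 + 1 → 一万零二百一十一 (Chinese numeral)
一万零二百一十一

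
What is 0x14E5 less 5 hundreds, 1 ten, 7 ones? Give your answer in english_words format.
Convert 0x14E5 (hexadecimal) → 1×4096 + 4×256 + 14×16 + 5 = 5349 (decimal)
Convert 5 hundreds, 1 ten, 7 ones (place-value notation) → 5×100 + 1×10 + 7 = 517 (decimal)
Compute 5349 - 517 = 4832
Convert 4832 (decimal) → 4832 = 4×1000 + 8×100 + 32 → four thousand eight hundred thirty-two (English words)
four thousand eight hundred thirty-two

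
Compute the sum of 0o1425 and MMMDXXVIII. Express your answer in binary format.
Convert 0o1425 (octal) → 1×512 + 4×64 + 2×8 + 5 = 789 (decimal)
Convert MMMDXXVIII (Roman numeral) → 1000 + 1000 + 1000 + 500 + 10 + 10 + 5 + 1 + 1 + 1 = 3528 (decimal)
Compute 789 + 3528 = 4317
Convert 4317 (decimal) → 4317 = 4096 + 128 + 64 + 16 + 8 + 4 + 1 → 0b1000011011101 (binary)
0b1000011011101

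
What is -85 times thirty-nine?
Convert thirty-nine (English words) → 39 (decimal)
Compute -85 × 39 = -3315
-3315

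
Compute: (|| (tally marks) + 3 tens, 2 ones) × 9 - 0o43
Convert || (tally marks) → 2 (decimal)
Convert 3 tens, 2 ones (place-value notation) → 3×10 + 2 = 32 (decimal)
Convert 0o43 (octal) → 4×8 + 3 = 35 (decimal)
Expression in decimal: (2 + 32) × 9 - 35
Parentheses first: 2 + 32 = 34
Multiply: 34 × 9 = 306
Subtract: 306 - 35 = 271
271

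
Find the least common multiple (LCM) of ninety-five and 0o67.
Convert ninety-five (English words) → 95 (decimal)
Convert 0o67 (octal) → 6×8 + 7 = 55 (decimal)
Compute lcm(95, 55) = 1045
1045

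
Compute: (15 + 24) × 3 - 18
Parentheses first: 15 + 24 = 39
Multiply: 39 × 3 = 117
Subtract: 117 - 18 = 99
99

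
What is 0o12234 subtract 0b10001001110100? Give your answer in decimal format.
Convert 0o12234 (octal) → 1×4096 + 2×512 + 2×64 + 3×8 + 4 = 5276 (decimal)
Convert 0b10001001110100 (binary) → 8192 + 512 + 64 + 32 + 16 + 4 = 8820 (decimal)
Compute 5276 - 8820 = -3544
-3544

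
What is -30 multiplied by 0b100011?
Convert 0b100011 (binary) → 32 + 2 + 1 = 35 (decimal)
Compute -30 × 35 = -1050
-1050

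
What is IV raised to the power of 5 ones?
Convert IV (Roman numeral) → 4 (decimal)
Convert 5 ones (place-value notation) → 5 (decimal)
Compute 4 ^ 5 = 1024
1024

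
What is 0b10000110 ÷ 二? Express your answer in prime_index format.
Convert 0b10000110 (binary) → 128 + 4 + 2 = 134 (decimal)
Convert 二 (Chinese numeral) → 2 (decimal)
Compute 134 ÷ 2 = 67
Convert 67 (decimal) → the 19th prime (prime index)
the 19th prime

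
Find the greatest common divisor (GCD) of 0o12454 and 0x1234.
Convert 0o12454 (octal) → 1×4096 + 2×512 + 4×64 + 5×8 + 4 = 5420 (decimal)
Convert 0x1234 (hexadecimal) → 1×4096 + 2×256 + 3×16 + 4 = 4660 (decimal)
Compute gcd(5420, 4660) = 20
20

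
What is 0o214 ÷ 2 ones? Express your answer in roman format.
Convert 0o214 (octal) → 2×64 + 1×8 + 4 = 140 (decimal)
Convert 2 ones (place-value notation) → 2 (decimal)
Compute 140 ÷ 2 = 70
Convert 70 (decimal) → 70 = 50 + 10 + 10 → LXX (Roman numeral)
LXX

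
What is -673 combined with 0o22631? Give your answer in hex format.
Convert 0o22631 (octal) → 2×4096 + 2×512 + 6×64 + 3×8 + 1 = 9625 (decimal)
Compute -673 + 9625 = 8952
Convert 8952 (decimal) → 8952 = 2×4096 + 2×256 + 15×16 + 8 → 0x22F8 (hexadecimal)
0x22F8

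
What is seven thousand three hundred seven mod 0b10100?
Convert seven thousand three hundred seven (English words) → 7×1000 + 3×100 + 7 = 7307 (decimal)
Convert 0b10100 (binary) → 16 + 4 = 20 (decimal)
Compute 7307 mod 20 = 7
7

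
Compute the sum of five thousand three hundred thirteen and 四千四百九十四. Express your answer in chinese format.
Convert five thousand three hundred thirteen (English words) → 5×1000 + 3×100 + 13 = 5313 (decimal)
Convert 四千四百九十四 (Chinese numeral) → 4×1000 + 4×100 + 9×10 + 4 = 4494 (decimal)
Compute 5313 + 4494 = 9807
Convert 9807 (decimal) → 9807 = 9×1000 + 8×100 + 7 → 九千八百零七 (Chinese numeral)
九千八百零七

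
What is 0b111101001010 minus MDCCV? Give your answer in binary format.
Convert 0b111101001010 (binary) → 2048 + 1024 + 512 + 256 + 64 + 8 + 2 = 3914 (decimal)
Convert MDCCV (Roman numeral) → 1000 + 500 + 100 + 100 + 5 = 1705 (decimal)
Compute 3914 - 1705 = 2209
Convert 2209 (decimal) → 2209 = 2048 + 128 + 32 + 1 → 0b100010100001 (binary)
0b100010100001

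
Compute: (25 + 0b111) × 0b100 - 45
Convert 0b111 (binary) → 4 + 2 + 1 = 7 (decimal)
Convert 0b100 (binary) → 4 (decimal)
Expression in decimal: (25 + 7) × 4 - 45
Parentheses first: 25 + 7 = 32
Multiply: 32 × 4 = 128
Subtract: 128 - 45 = 83
83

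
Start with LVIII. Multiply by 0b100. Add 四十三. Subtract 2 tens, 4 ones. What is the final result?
Convert LVIII (Roman numeral) → 50 + 5 + 1 + 1 + 1 = 58 (decimal)
Start: 58
Convert 0b100 (binary) → 4 (decimal)
58 × 4 = 232
Convert 四十三 (Chinese numeral) → 4×10 + 3 = 43 (decimal)
232 + 43 = 275
Convert 2 tens, 4 ones (place-value notation) → 2×10 + 4 = 24 (decimal)
275 - 24 = 251
251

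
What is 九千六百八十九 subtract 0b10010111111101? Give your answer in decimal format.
Convert 九千六百八十九 (Chinese numeral) → 9×1000 + 6×100 + 8×10 + 9 = 9689 (decimal)
Convert 0b10010111111101 (binary) → 8192 + 1024 + 256 + 128 + 64 + 32 + 16 + 8 + 4 + 1 = 9725 (decimal)
Compute 9689 - 9725 = -36
-36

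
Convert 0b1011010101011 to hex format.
Convert 0b1011010101011 (binary) → 4096 + 1024 + 512 + 128 + 32 + 8 + 2 + 1 = 5803 (decimal)
Convert 5803 (decimal) → 5803 = 1×4096 + 6×256 + 10×16 + 11 → 0x16AB (hexadecimal)
0x16AB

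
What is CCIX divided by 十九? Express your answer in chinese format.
Convert CCIX (Roman numeral) → 100 + 100 + 9 = 209 (decimal)
Convert 十九 (Chinese numeral) → 1×10 + 9 = 19 (decimal)
Compute 209 ÷ 19 = 11
Convert 11 (decimal) → 11 = 1×10 + 1 → 十一 (Chinese numeral)
十一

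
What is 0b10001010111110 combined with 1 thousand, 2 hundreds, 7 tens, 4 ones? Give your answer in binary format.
Convert 0b10001010111110 (binary) → 8192 + 512 + 128 + 32 + 16 + 8 + 4 + 2 = 8894 (decimal)
Convert 1 thousand, 2 hundreds, 7 tens, 4 ones (place-value notation) → 1×1000 + 2×100 + 7×10 + 4 = 1274 (decimal)
Compute 8894 + 1274 = 10168
Convert 10168 (decimal) → 10168 = 8192 + 1024 + 512 + 256 + 128 + 32 + 16 + 8 → 0b10011110111000 (binary)
0b10011110111000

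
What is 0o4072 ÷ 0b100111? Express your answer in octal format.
Convert 0o4072 (octal) → 4×512 + 7×8 + 2 = 2106 (decimal)
Convert 0b100111 (binary) → 32 + 4 + 2 + 1 = 39 (decimal)
Compute 2106 ÷ 39 = 54
Convert 54 (decimal) → 54 = 6×8 + 6 → 0o66 (octal)
0o66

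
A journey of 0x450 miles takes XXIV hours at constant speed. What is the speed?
Convert 0x450 (hexadecimal) → 4×256 + 5×16 = 1104 (decimal)
Convert XXIV (Roman numeral) → 10 + 10 + 4 = 24 (decimal)
Compute 1104 ÷ 24 = 46
46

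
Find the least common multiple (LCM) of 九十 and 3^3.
Convert 九十 (Chinese numeral) → 9×10 = 90 (decimal)
Convert 3^3 (power) → 27 (decimal)
Compute lcm(90, 27) = 270
270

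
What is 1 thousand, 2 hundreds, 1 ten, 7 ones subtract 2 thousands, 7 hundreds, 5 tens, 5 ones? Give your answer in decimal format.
Convert 1 thousand, 2 hundreds, 1 ten, 7 ones (place-value notation) → 1×1000 + 2×100 + 1×10 + 7 = 1217 (decimal)
Convert 2 thousands, 7 hundreds, 5 tens, 5 ones (place-value notation) → 2×1000 + 7×100 + 5×10 + 5 = 2755 (decimal)
Compute 1217 - 2755 = -1538
-1538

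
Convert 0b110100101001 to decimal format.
Convert 0b110100101001 (binary) → 2048 + 1024 + 256 + 32 + 8 + 1 = 3369 (decimal)
3369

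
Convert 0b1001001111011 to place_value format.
Convert 0b1001001111011 (binary) → 4096 + 512 + 64 + 32 + 16 + 8 + 2 + 1 = 4731 (decimal)
Convert 4731 (decimal) → 4731 = 4×1000 + 7×100 + 3×10 + 1 → 4 thousands, 7 hundreds, 3 tens, 1 one (place-value notation)
4 thousands, 7 hundreds, 3 tens, 1 one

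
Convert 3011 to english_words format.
Convert 3011 (decimal) → 3011 = 3×1000 + 11 → three thousand eleven (English words)
three thousand eleven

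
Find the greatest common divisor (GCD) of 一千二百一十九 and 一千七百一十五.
Convert 一千二百一十九 (Chinese numeral) → 1×1000 + 2×100 + 1×10 + 9 = 1219 (decimal)
Convert 一千七百一十五 (Chinese numeral) → 1×1000 + 7×100 + 1×10 + 5 = 1715 (decimal)
Compute gcd(1219, 1715) = 1
1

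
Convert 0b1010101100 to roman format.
Convert 0b1010101100 (binary) → 512 + 128 + 32 + 8 + 4 = 684 (decimal)
Convert 684 (decimal) → 684 = 500 + 100 + 50 + 10 + 10 + 10 + 4 → DCLXXXIV (Roman numeral)
DCLXXXIV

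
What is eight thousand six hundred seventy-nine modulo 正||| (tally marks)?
Convert eight thousand six hundred seventy-nine (English words) → 8×1000 + 6×100 + 79 = 8679 (decimal)
Convert 正||| (tally marks) → 5 + 3 = 8 (decimal)
Compute 8679 mod 8 = 7
7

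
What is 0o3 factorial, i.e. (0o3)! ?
Convert 0o3 (octal) → 3 (decimal)
Compute 3! = 6
6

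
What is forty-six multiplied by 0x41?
Convert forty-six (English words) → 46 (decimal)
Convert 0x41 (hexadecimal) → 4×16 + 1 = 65 (decimal)
Compute 46 × 65 = 2990
2990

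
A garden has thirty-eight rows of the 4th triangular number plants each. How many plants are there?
Convert the 4th triangular number (triangular index) → 4×5/2 = 10 (decimal)
Convert thirty-eight (English words) → 38 (decimal)
Compute 10 × 38 = 380
380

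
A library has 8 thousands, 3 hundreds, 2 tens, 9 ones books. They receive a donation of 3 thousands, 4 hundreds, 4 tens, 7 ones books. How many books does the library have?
Convert 8 thousands, 3 hundreds, 2 tens, 9 ones (place-value notation) → 8×1000 + 3×100 + 2×10 + 9 = 8329 (decimal)
Convert 3 thousands, 4 hundreds, 4 tens, 7 ones (place-value notation) → 3×1000 + 4×100 + 4×10 + 7 = 3447 (decimal)
Compute 8329 + 3447 = 11776
11776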